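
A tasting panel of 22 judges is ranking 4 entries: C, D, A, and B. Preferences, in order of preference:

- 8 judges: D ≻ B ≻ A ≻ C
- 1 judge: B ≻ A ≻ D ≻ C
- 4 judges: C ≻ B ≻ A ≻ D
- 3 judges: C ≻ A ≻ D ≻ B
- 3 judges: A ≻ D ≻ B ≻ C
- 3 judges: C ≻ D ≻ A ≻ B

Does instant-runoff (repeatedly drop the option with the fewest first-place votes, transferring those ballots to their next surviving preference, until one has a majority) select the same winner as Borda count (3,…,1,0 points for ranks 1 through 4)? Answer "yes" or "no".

Instant-runoff — R1 C 10, D 8, A 3, B 1 (B out); R2 C 10, D 8, A 4 (A out); R3 C 10, D 12 (D winner). Winner: D.
Borda — scores: C 30, D 40, A 32, B 30. Winner: D.
The two methods agree.

yes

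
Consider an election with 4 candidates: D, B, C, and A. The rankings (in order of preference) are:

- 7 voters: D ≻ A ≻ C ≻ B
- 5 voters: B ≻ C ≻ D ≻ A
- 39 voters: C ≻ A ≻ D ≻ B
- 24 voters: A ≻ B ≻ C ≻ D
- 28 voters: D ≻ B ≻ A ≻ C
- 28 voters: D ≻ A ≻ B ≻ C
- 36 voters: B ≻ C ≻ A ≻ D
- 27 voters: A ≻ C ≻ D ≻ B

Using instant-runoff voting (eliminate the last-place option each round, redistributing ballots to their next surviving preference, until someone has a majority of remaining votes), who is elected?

A

Round 1: D 63, B 41, C 39, A 51. Eliminate C.
Round 2: D 63, B 41, A 90. Eliminate B.
Round 3: D 68, A 126. A has a majority.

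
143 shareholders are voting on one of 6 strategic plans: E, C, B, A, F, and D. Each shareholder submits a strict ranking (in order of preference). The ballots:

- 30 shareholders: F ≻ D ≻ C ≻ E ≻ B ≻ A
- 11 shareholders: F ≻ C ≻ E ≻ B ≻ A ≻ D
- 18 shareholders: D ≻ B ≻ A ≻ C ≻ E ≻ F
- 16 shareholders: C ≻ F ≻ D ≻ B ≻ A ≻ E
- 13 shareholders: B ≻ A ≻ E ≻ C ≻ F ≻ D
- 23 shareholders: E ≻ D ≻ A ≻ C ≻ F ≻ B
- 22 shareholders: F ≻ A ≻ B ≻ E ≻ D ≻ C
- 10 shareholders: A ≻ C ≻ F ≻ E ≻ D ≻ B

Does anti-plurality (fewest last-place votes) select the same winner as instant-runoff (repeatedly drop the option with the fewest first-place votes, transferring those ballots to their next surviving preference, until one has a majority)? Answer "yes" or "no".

Anti-plurality — last-place votes: E 16, C 22, B 33, A 30, F 18, D 24. Winner: E.
Instant-runoff — R1 E 23, C 16, B 13, A 10, F 63, D 18 (A out); R2 E 23, C 26, B 13, F 63, D 18 (B out); R3 E 36, C 26, F 63, D 18 (D out); R4 E 36, C 44, F 63 (E out); R5 C 80, F 63 (C winner). Winner: C.
The two methods disagree.

no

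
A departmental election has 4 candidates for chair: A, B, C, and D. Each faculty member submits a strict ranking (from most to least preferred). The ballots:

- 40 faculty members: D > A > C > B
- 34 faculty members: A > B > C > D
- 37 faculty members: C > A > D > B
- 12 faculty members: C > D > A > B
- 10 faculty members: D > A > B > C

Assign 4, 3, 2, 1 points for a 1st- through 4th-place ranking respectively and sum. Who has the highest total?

A

A: 40·3 + 34·4 + 37·3 + 12·2 + 10·3 = 421
B: 40·1 + 34·3 + 37·1 + 12·1 + 10·2 = 211
C: 40·2 + 34·2 + 37·4 + 12·4 + 10·1 = 354
D: 40·4 + 34·1 + 37·2 + 12·3 + 10·4 = 344
A has the highest Borda score (421).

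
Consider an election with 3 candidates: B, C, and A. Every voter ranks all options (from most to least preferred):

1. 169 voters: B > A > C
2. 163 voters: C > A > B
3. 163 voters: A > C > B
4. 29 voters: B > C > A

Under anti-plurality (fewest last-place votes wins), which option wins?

Last-place votes: B 326, C 169, A 29.
A is ranked last by the fewest voters, so A wins.

A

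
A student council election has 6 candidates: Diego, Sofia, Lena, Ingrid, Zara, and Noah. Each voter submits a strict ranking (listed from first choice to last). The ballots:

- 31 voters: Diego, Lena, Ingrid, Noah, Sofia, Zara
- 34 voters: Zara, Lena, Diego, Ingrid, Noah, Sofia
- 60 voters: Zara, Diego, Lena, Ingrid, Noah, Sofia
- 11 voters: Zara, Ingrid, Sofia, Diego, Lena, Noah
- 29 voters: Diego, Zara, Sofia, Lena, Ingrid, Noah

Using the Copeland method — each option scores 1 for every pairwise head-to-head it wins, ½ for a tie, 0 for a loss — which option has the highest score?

Diego: beats Sofia, Lena, Ingrid, and Noah; loses to Zara → score 4.
Sofia: loses to Diego, Lena, Ingrid, Zara, and Noah → score 0.
Lena: beats Sofia, Ingrid, and Noah; loses to Diego and Zara → score 3.
Ingrid: beats Sofia and Noah; loses to Diego, Lena, and Zara → score 2.
Zara: beats Diego, Sofia, Lena, Ingrid, and Noah → score 5.
Noah: beats Sofia; loses to Diego, Lena, Ingrid, and Zara → score 1.
Zara has the best pairwise record.

Zara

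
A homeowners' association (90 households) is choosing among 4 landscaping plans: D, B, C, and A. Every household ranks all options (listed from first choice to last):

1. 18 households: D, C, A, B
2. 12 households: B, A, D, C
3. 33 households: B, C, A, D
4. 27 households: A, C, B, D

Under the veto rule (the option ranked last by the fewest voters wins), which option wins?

Last-place votes: D 60, B 18, C 12, A 0.
A is ranked last by the fewest voters, so A wins.

A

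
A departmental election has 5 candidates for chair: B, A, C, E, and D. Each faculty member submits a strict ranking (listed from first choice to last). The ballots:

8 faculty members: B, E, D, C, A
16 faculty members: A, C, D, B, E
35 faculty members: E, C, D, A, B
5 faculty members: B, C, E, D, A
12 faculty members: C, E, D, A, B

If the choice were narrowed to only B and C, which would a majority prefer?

C

Voters preferring B to C: 13; preferring C to B: 63.
C wins the head-to-head.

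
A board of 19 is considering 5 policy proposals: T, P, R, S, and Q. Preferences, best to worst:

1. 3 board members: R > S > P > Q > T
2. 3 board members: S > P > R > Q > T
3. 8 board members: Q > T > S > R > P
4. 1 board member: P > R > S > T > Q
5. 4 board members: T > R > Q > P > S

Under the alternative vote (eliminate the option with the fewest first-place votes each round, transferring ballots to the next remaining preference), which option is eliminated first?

Round 1: T 4, P 1, R 3, S 3, Q 8. Eliminate P.

P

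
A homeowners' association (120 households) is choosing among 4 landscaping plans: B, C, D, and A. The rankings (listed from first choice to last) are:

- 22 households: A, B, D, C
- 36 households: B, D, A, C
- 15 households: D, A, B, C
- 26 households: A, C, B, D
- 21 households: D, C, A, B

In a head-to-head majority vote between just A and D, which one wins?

D

Voters preferring A to D: 48; preferring D to A: 72.
D wins the head-to-head.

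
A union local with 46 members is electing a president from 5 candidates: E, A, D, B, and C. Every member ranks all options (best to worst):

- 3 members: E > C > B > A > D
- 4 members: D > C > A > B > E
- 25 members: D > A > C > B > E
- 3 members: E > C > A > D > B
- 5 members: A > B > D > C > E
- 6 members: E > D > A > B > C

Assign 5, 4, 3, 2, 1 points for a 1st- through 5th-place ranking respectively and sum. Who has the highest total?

D

E: 3·5 + 4·1 + 25·1 + 3·5 + 5·1 + 6·5 = 94
A: 3·2 + 4·3 + 25·4 + 3·3 + 5·5 + 6·3 = 170
D: 3·1 + 4·5 + 25·5 + 3·2 + 5·3 + 6·4 = 193
B: 3·3 + 4·2 + 25·2 + 3·1 + 5·4 + 6·2 = 102
C: 3·4 + 4·4 + 25·3 + 3·4 + 5·2 + 6·1 = 131
D has the highest Borda score (193).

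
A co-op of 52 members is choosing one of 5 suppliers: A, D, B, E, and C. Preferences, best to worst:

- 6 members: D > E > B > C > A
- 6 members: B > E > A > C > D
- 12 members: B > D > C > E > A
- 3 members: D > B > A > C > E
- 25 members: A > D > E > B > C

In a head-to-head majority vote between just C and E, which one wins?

Voters preferring C to E: 15; preferring E to C: 37.
E wins the head-to-head.

E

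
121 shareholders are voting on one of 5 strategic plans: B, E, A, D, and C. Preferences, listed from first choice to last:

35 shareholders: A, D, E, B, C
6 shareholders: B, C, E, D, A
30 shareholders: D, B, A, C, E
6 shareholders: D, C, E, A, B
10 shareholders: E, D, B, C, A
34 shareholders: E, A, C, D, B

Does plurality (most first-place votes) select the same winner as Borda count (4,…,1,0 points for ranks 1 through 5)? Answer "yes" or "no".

no

Plurality — first-place votes: B 6, E 44, A 35, D 36, C 0. Winner: E.
Borda — scores: B 169, E 270, A 308, D 319, C 144. Winner: D.
The two methods disagree.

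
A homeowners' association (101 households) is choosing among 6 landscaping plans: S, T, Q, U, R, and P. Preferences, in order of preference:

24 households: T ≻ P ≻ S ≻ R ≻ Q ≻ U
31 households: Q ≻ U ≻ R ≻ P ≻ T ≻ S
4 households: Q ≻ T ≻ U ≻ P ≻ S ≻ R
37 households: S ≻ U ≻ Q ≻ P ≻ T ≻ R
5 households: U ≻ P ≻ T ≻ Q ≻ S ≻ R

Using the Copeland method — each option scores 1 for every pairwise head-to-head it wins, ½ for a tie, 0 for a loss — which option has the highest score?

Q

S: beats Q, U, and R; loses to T and P → score 3.
T: beats S and R; loses to Q, U, and P → score 2.
Q: beats T, U, R, and P; loses to S → score 4.
U: beats T, R, and P; loses to S and Q → score 3.
R: loses to S, T, Q, U, and P → score 0.
P: beats S, T, and R; loses to Q and U → score 3.
Q has the best pairwise record.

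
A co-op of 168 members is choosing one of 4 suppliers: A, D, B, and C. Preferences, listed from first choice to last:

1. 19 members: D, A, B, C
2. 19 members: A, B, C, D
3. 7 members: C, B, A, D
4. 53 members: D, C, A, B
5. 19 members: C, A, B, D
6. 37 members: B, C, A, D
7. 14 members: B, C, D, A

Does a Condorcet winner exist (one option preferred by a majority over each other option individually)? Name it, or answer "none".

Checking pairwise contests:
D beats A 86–82.
B beats D 96–72.
A beats B 110–58.
B beats C 89–79.
Every option loses at least one head-to-head, so there is no Condorcet winner.

none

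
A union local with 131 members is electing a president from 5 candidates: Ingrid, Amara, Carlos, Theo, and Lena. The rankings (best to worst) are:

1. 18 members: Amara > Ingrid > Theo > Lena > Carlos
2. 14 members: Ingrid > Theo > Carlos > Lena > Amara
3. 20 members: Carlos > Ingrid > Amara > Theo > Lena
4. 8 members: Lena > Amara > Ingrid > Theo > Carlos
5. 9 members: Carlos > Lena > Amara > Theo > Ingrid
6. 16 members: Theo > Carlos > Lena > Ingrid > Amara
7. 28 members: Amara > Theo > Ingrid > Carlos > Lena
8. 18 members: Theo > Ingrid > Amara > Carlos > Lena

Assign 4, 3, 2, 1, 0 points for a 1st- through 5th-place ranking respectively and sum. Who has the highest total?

Theo

Ingrid: 18·3 + 14·4 + 20·3 + 8·2 + 9·0 + 16·1 + 28·2 + 18·3 = 312
Amara: 18·4 + 14·0 + 20·2 + 8·3 + 9·2 + 16·0 + 28·4 + 18·2 = 302
Carlos: 18·0 + 14·2 + 20·4 + 8·0 + 9·4 + 16·3 + 28·1 + 18·1 = 238
Theo: 18·2 + 14·3 + 20·1 + 8·1 + 9·1 + 16·4 + 28·3 + 18·4 = 335
Lena: 18·1 + 14·1 + 20·0 + 8·4 + 9·3 + 16·2 + 28·0 + 18·0 = 123
Theo has the highest Borda score (335).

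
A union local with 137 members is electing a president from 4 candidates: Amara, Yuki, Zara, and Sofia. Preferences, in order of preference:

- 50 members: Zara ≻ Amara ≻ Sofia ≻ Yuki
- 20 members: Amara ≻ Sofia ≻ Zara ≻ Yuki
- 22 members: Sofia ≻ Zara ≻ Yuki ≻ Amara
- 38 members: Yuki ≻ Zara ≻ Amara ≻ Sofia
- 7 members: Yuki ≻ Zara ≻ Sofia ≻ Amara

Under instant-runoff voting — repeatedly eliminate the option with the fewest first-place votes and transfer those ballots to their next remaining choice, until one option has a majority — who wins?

Round 1: Amara 20, Yuki 45, Zara 50, Sofia 22. Eliminate Amara.
Round 2: Yuki 45, Zara 50, Sofia 42. Eliminate Sofia.
Round 3: Yuki 45, Zara 92. Zara has a majority.

Zara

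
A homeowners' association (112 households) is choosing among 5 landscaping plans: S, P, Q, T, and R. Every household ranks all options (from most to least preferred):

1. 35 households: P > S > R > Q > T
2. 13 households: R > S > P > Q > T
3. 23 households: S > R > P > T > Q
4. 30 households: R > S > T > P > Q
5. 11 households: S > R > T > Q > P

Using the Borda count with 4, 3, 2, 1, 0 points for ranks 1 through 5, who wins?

S

S: 35·3 + 13·3 + 23·4 + 30·3 + 11·4 = 370
P: 35·4 + 13·2 + 23·2 + 30·1 + 11·0 = 242
Q: 35·1 + 13·1 + 23·0 + 30·0 + 11·1 = 59
T: 35·0 + 13·0 + 23·1 + 30·2 + 11·2 = 105
R: 35·2 + 13·4 + 23·3 + 30·4 + 11·3 = 344
S has the highest Borda score (370).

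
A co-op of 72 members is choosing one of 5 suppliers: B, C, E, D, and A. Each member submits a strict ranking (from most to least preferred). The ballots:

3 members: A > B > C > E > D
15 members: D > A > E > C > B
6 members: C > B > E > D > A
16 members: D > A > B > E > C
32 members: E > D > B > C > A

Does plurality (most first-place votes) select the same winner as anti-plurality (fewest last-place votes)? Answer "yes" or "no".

Plurality — first-place votes: B 0, C 6, E 32, D 31, A 3. Winner: E.
Anti-plurality — last-place votes: B 15, C 16, E 0, D 3, A 38. Winner: E.
The two methods agree.

yes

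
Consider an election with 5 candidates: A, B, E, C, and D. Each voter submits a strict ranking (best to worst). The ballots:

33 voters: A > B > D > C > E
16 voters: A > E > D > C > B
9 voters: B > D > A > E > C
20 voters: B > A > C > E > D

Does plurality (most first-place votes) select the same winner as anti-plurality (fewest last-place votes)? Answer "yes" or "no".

yes

Plurality — first-place votes: A 49, B 29, E 0, C 0, D 0. Winner: A.
Anti-plurality — last-place votes: A 0, B 16, E 33, C 9, D 20. Winner: A.
The two methods agree.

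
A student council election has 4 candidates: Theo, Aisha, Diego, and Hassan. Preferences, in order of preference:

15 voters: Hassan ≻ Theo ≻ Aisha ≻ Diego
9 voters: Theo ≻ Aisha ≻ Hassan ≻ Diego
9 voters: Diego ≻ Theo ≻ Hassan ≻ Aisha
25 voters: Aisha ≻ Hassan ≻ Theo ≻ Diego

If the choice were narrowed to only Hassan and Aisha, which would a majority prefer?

Voters preferring Hassan to Aisha: 24; preferring Aisha to Hassan: 34.
Aisha wins the head-to-head.

Aisha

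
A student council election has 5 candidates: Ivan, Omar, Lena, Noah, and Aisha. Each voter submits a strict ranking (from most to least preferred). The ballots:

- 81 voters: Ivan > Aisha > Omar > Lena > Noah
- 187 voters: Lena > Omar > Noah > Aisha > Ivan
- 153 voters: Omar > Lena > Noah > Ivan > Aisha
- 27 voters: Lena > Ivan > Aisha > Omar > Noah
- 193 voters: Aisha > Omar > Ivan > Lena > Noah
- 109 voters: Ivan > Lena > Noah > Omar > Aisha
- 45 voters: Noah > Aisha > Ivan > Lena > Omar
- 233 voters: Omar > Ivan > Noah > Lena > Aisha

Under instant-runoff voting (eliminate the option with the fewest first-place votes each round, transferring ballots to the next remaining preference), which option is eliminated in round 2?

Round 1: Ivan 190, Omar 386, Lena 214, Noah 45, Aisha 193. Eliminate Noah.
Round 2: Ivan 190, Omar 386, Lena 214, Aisha 238. Eliminate Ivan.

Ivan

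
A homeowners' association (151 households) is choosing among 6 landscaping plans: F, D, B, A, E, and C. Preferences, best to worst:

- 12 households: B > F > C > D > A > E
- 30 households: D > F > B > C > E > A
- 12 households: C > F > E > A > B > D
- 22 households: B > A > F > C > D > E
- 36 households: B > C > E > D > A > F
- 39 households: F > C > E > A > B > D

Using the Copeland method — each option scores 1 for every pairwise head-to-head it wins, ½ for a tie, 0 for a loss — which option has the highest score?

F: beats D, B, A, E, and C → score 5.
D: beats A; loses to F, B, E, and C → score 1.
B: beats D, A, E, and C; loses to F → score 4.
A: loses to F, D, B, E, and C → score 0.
E: beats D and A; loses to F, B, and C → score 2.
C: beats D, A, and E; loses to F and B → score 3.
F has the best pairwise record.

F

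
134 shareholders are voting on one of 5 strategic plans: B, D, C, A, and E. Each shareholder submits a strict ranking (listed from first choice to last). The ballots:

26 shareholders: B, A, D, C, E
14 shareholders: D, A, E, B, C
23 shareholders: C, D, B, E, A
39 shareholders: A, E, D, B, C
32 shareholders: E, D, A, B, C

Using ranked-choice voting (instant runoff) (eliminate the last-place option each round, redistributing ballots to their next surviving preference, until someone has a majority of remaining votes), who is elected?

Round 1: B 26, D 14, C 23, A 39, E 32. Eliminate D.
Round 2: B 26, C 23, A 53, E 32. Eliminate C.
Round 3: B 49, A 53, E 32. Eliminate E.
Round 4: B 49, A 85. A has a majority.

A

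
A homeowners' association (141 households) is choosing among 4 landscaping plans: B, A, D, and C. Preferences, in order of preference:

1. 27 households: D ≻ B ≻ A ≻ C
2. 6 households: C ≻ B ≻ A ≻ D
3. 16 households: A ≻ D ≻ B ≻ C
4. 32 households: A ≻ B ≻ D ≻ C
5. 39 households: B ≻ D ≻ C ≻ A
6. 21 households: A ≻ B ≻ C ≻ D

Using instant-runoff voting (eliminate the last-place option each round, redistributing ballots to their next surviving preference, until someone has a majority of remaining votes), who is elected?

B

Round 1: B 39, A 69, D 27, C 6. Eliminate C.
Round 2: B 45, A 69, D 27. Eliminate D.
Round 3: B 72, A 69. B has a majority.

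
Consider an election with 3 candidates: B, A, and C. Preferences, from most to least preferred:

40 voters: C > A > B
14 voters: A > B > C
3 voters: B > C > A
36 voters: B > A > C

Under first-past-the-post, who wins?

C

First-place votes: B 39, A 14, C 40.
C has the most first-place votes.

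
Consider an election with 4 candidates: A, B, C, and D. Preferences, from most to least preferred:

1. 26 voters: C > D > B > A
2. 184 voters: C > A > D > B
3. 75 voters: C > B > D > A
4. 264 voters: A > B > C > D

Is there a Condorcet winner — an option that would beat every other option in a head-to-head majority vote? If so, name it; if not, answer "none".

C

C vs A: 285–264 for C.
C vs B: 285–264 for C.
C vs D: 549–0 for C.
C beats every other option head-to-head.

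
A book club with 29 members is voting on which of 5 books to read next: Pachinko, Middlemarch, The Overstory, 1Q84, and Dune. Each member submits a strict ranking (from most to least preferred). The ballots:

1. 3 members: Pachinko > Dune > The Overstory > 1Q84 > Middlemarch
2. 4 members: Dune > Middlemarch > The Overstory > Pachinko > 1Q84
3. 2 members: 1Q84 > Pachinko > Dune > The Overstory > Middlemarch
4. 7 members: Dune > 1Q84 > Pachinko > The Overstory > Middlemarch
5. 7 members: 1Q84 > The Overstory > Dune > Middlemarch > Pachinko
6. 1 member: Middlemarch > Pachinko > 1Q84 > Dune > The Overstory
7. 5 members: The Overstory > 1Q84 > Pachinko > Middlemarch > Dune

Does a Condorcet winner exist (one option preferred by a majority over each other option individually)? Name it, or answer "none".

1Q84

1Q84 vs Pachinko: 21–8 for 1Q84.
1Q84 vs Middlemarch: 24–5 for 1Q84.
1Q84 vs The Overstory: 17–12 for 1Q84.
1Q84 vs Dune: 15–14 for 1Q84.
1Q84 beats every other option head-to-head.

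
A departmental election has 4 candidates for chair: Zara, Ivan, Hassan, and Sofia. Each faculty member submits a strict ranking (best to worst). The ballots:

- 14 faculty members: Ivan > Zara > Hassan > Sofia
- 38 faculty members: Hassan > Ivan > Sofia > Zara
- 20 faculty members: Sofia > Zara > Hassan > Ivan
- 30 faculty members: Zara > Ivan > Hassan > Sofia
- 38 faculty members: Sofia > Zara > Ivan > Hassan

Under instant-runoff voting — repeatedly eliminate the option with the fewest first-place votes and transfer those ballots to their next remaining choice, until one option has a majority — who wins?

Sofia

Round 1: Zara 30, Ivan 14, Hassan 38, Sofia 58. Eliminate Ivan.
Round 2: Zara 44, Hassan 38, Sofia 58. Eliminate Hassan.
Round 3: Zara 44, Sofia 96. Sofia has a majority.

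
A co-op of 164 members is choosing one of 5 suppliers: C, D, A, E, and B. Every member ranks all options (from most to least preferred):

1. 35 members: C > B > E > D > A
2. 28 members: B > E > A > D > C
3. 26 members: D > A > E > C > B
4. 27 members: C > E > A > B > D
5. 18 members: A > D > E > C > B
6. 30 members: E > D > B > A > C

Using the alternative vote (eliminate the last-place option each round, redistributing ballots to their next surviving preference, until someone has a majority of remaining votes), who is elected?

E

Round 1: C 62, D 26, A 18, E 30, B 28. Eliminate A.
Round 2: C 62, D 44, E 30, B 28. Eliminate B.
Round 3: C 62, D 44, E 58. Eliminate D.
Round 4: C 62, E 102. E has a majority.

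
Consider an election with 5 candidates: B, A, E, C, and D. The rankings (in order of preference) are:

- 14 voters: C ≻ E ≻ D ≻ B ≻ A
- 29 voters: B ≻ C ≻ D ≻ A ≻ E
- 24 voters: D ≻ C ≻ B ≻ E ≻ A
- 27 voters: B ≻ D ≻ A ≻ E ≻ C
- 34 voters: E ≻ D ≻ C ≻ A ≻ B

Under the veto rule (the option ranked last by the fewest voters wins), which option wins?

D

Last-place votes: B 34, A 38, E 29, C 27, D 0.
D is ranked last by the fewest voters, so D wins.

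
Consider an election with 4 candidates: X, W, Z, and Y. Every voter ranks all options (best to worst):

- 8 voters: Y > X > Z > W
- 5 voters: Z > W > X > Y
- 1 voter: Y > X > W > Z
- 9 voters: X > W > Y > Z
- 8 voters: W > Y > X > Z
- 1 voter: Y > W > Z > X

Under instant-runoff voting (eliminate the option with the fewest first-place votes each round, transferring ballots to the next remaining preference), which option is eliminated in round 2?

X

Round 1: X 9, W 8, Z 5, Y 10. Eliminate Z.
Round 2: X 9, W 13, Y 10. Eliminate X.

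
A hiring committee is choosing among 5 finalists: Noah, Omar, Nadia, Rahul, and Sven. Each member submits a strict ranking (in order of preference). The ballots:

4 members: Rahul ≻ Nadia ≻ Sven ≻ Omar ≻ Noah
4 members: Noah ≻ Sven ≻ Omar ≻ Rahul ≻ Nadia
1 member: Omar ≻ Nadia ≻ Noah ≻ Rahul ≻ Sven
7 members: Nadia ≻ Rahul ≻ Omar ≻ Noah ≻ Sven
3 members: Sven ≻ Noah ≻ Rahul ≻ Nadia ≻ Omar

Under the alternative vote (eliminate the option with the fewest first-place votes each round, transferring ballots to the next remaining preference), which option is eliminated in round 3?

Rahul

Round 1: Noah 4, Omar 1, Nadia 7, Rahul 4, Sven 3. Eliminate Omar.
Round 2: Noah 4, Nadia 8, Rahul 4, Sven 3. Eliminate Sven.
Round 3: Noah 7, Nadia 8, Rahul 4. Eliminate Rahul.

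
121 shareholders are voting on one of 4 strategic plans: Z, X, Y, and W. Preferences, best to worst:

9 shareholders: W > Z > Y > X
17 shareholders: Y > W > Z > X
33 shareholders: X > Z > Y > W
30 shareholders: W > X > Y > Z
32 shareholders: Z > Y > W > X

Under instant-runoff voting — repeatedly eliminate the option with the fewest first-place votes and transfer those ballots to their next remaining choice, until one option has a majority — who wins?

Round 1: Z 32, X 33, Y 17, W 39. Eliminate Y.
Round 2: Z 32, X 33, W 56. Eliminate Z.
Round 3: X 33, W 88. W has a majority.

W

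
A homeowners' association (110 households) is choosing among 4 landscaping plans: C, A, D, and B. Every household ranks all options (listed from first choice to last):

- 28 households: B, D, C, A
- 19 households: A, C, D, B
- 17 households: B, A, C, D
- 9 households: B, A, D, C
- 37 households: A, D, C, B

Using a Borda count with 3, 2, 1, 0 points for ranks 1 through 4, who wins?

C: 28·1 + 19·2 + 17·1 + 9·0 + 37·1 = 120
A: 28·0 + 19·3 + 17·2 + 9·2 + 37·3 = 220
D: 28·2 + 19·1 + 17·0 + 9·1 + 37·2 = 158
B: 28·3 + 19·0 + 17·3 + 9·3 + 37·0 = 162
A has the highest Borda score (220).

A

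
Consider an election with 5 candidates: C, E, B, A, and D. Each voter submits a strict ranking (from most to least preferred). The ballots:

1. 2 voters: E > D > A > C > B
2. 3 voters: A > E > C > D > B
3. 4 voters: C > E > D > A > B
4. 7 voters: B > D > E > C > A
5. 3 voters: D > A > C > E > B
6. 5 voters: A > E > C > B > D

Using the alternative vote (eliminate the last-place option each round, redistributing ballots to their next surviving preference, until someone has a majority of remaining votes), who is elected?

D

Round 1: C 4, E 2, B 7, A 8, D 3. Eliminate E.
Round 2: C 4, B 7, A 8, D 5. Eliminate C.
Round 3: B 7, A 8, D 9. Eliminate B.
Round 4: A 8, D 16. D has a majority.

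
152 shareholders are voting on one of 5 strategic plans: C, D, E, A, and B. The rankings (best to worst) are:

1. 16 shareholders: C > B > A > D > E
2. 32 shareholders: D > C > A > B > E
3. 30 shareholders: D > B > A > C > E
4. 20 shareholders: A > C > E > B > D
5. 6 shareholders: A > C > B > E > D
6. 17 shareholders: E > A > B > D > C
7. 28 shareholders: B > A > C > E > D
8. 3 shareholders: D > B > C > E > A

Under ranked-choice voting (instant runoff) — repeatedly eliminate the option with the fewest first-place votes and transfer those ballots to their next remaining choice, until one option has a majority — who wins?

B

Round 1: C 16, D 65, E 17, A 26, B 28. Eliminate C.
Round 2: D 65, E 17, A 26, B 44. Eliminate E.
Round 3: D 65, A 43, B 44. Eliminate A.
Round 4: D 65, B 87. B has a majority.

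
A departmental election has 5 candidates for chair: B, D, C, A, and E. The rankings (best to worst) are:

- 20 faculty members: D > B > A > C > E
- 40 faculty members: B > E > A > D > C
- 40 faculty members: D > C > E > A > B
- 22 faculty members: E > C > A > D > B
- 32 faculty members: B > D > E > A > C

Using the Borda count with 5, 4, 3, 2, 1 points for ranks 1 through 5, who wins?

B: 20·4 + 40·5 + 40·1 + 22·1 + 32·5 = 502
D: 20·5 + 40·2 + 40·5 + 22·2 + 32·4 = 552
C: 20·2 + 40·1 + 40·4 + 22·4 + 32·1 = 360
A: 20·3 + 40·3 + 40·2 + 22·3 + 32·2 = 390
E: 20·1 + 40·4 + 40·3 + 22·5 + 32·3 = 506
D has the highest Borda score (552).

D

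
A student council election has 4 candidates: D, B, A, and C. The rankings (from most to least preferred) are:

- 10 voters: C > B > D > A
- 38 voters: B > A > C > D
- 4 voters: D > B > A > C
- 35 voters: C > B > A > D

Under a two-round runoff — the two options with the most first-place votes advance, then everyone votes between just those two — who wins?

Round 1 first-place votes: D 4, B 38, A 0, C 45.
C and B advance.
Runoff: C is preferred to B by 45 voters; B by 42.
C wins the runoff.

C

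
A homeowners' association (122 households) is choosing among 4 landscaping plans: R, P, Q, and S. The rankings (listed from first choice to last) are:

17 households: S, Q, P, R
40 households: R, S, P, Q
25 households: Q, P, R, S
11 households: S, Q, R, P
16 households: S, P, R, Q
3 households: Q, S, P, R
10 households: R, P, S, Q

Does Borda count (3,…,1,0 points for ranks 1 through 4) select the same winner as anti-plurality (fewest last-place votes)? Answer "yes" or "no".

no

Borda — scores: R 202, P 162, Q 140, S 228. Winner: S.
Anti-plurality — last-place votes: R 20, P 11, Q 66, S 25. Winner: P.
The two methods disagree.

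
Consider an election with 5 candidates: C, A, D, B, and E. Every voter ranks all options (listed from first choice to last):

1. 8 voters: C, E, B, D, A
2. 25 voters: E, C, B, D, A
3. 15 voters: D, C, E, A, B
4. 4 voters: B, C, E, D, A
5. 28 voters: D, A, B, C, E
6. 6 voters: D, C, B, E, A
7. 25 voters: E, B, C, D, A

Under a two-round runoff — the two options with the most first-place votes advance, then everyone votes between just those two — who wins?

Round 1 first-place votes: C 8, A 0, D 49, B 4, E 50.
E and D advance.
Runoff: E is preferred to D by 62 voters; D by 49.
E wins the runoff.

E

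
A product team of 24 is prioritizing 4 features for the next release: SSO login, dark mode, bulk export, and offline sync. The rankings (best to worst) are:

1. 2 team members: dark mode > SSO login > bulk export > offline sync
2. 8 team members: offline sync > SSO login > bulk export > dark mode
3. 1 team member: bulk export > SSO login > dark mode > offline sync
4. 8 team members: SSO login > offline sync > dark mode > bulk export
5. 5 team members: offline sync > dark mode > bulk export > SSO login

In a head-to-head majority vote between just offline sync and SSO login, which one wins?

offline sync

Voters preferring offline sync to SSO login: 13; preferring SSO login to offline sync: 11.
offline sync wins the head-to-head.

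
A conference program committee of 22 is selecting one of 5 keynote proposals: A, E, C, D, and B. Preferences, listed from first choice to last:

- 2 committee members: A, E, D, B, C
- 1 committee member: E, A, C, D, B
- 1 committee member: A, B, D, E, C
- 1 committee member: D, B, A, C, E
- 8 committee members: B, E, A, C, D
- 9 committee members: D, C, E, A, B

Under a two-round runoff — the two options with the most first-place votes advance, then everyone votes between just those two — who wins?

Round 1 first-place votes: A 3, E 1, C 0, D 10, B 8.
D and B advance.
Runoff: D is preferred to B by 13 voters; B by 9.
D wins the runoff.

D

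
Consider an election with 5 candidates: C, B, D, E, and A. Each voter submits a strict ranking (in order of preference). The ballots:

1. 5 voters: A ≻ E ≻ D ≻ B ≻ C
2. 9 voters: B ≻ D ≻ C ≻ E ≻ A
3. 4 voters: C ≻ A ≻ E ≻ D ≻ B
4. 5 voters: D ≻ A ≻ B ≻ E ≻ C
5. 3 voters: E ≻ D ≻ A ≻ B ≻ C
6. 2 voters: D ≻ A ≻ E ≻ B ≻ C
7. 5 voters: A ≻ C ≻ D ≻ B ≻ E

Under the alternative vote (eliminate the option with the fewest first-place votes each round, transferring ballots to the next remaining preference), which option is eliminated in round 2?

C

Round 1: C 4, B 9, D 7, E 3, A 10. Eliminate E.
Round 2: C 4, B 9, D 10, A 10. Eliminate C.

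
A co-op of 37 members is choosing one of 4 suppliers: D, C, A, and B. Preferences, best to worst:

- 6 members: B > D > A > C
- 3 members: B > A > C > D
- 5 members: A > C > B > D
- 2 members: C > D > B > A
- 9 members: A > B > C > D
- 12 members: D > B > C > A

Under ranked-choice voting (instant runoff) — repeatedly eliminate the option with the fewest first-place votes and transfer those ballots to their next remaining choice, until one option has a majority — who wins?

D

Round 1: D 12, C 2, A 14, B 9. Eliminate C.
Round 2: D 14, A 14, B 9. Eliminate B.
Round 3: D 20, A 17. D has a majority.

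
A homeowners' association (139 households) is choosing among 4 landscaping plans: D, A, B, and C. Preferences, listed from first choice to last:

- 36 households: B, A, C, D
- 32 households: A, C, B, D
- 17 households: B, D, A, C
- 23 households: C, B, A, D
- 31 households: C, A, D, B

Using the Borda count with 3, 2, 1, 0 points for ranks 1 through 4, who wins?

D: 36·0 + 32·0 + 17·2 + 23·0 + 31·1 = 65
A: 36·2 + 32·3 + 17·1 + 23·1 + 31·2 = 270
B: 36·3 + 32·1 + 17·3 + 23·2 + 31·0 = 237
C: 36·1 + 32·2 + 17·0 + 23·3 + 31·3 = 262
A has the highest Borda score (270).

A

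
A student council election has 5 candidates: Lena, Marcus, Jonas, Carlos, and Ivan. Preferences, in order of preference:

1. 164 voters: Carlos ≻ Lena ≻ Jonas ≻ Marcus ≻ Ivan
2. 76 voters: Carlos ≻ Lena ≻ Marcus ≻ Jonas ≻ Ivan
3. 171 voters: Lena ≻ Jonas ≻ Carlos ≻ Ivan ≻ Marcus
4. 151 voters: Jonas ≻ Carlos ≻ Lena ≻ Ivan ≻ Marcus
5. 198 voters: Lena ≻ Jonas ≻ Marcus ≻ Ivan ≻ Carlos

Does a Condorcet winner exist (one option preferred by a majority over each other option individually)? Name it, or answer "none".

Checking pairwise contests:
Carlos beats Lena 391–369.
Lena beats Marcus 760–0.
Lena beats Jonas 609–151.
Jonas beats Carlos 520–240.
Lena beats Ivan 760–0.
Every option loses at least one head-to-head, so there is no Condorcet winner.

none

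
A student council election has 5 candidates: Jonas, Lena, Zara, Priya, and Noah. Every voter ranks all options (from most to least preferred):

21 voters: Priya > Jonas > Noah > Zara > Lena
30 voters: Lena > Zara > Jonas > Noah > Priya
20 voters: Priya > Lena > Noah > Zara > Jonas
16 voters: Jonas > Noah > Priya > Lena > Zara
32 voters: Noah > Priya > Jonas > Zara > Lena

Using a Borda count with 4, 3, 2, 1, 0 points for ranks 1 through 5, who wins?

Jonas: 21·3 + 30·2 + 20·0 + 16·4 + 32·2 = 251
Lena: 21·0 + 30·4 + 20·3 + 16·1 + 32·0 = 196
Zara: 21·1 + 30·3 + 20·1 + 16·0 + 32·1 = 163
Priya: 21·4 + 30·0 + 20·4 + 16·2 + 32·3 = 292
Noah: 21·2 + 30·1 + 20·2 + 16·3 + 32·4 = 288
Priya has the highest Borda score (292).

Priya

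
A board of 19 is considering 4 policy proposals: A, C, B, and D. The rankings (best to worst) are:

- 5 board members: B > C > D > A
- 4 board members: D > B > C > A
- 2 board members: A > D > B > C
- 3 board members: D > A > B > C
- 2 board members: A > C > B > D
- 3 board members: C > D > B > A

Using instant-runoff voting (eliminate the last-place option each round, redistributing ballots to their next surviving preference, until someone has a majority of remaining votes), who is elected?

D

Round 1: A 4, C 3, B 5, D 7. Eliminate C.
Round 2: A 4, B 5, D 10. D has a majority.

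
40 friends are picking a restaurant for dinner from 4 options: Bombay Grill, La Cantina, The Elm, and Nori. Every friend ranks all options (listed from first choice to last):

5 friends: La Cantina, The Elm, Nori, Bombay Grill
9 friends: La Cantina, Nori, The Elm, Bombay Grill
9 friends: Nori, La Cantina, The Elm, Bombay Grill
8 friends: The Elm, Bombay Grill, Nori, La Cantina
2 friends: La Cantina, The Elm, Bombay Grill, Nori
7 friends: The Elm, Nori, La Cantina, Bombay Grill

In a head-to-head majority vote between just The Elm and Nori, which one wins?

The Elm

Voters preferring The Elm to Nori: 22; preferring Nori to The Elm: 18.
The Elm wins the head-to-head.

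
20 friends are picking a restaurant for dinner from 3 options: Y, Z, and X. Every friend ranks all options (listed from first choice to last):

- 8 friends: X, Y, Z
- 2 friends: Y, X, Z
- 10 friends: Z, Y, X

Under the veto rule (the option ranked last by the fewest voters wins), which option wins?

Y

Last-place votes: Y 0, Z 10, X 10.
Y is ranked last by the fewest voters, so Y wins.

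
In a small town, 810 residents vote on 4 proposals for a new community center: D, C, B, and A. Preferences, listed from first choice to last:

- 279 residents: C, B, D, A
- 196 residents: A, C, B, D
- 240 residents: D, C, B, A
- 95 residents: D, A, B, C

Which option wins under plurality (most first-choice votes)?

First-place votes: D 335, C 279, B 0, A 196.
D has the most first-place votes.

D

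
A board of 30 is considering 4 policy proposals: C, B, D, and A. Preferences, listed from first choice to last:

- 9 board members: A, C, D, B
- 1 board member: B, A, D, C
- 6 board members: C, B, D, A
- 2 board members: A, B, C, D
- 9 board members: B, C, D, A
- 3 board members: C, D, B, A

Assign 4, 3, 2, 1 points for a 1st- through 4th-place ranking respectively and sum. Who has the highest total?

C: 9·3 + 1·1 + 6·4 + 2·2 + 9·3 + 3·4 = 95
B: 9·1 + 1·4 + 6·3 + 2·3 + 9·4 + 3·2 = 79
D: 9·2 + 1·2 + 6·2 + 2·1 + 9·2 + 3·3 = 61
A: 9·4 + 1·3 + 6·1 + 2·4 + 9·1 + 3·1 = 65
C has the highest Borda score (95).

C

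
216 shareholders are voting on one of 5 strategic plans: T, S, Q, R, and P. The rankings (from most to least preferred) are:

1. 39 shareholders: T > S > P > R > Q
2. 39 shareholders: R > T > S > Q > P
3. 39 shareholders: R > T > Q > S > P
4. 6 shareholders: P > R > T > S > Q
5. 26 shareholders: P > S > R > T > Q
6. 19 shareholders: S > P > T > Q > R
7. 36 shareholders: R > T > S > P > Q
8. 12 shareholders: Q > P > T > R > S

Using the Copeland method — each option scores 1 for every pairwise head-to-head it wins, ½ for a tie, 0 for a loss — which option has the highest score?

T: beats S, Q, and P; loses to R → score 3.
S: beats Q and P; loses to T and R → score 2.
Q: loses to T, S, R, and P → score 0.
R: beats T, S, Q, and P → score 4.
P: beats Q; loses to T, S, and R → score 1.
R has the best pairwise record.

R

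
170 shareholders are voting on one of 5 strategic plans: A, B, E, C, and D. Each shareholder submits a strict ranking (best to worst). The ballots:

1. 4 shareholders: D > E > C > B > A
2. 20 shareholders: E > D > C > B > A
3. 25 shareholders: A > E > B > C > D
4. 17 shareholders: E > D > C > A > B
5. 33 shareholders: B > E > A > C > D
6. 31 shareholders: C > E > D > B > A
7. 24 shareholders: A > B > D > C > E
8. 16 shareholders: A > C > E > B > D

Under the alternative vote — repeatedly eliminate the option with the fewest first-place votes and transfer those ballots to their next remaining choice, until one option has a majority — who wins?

Round 1: A 65, B 33, E 37, C 31, D 4. Eliminate D.
Round 2: A 65, B 33, E 41, C 31. Eliminate C.
Round 3: A 65, B 33, E 72. Eliminate B.
Round 4: A 65, E 105. E has a majority.

E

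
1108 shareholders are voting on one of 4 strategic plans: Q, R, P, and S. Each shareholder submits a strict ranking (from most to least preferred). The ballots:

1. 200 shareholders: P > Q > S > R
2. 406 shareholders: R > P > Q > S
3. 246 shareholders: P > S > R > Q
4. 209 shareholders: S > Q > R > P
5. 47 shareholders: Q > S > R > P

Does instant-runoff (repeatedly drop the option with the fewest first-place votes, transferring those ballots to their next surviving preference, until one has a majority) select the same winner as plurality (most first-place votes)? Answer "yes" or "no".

Instant-runoff — R1 Q 47, R 406, P 446, S 209 (Q out); R2 R 406, P 446, S 256 (S out); R3 R 662, P 446 (R winner). Winner: R.
Plurality — first-place votes: Q 47, R 406, P 446, S 209. Winner: P.
The two methods disagree.

no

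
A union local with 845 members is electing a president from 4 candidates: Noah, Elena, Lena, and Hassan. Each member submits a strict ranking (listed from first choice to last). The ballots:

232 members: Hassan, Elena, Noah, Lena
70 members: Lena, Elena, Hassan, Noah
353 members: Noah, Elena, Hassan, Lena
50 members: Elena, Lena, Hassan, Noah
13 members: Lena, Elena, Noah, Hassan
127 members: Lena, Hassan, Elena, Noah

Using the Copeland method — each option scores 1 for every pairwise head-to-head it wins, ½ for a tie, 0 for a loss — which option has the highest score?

Elena

Noah: beats Lena; loses to Elena and Hassan → score 1.
Elena: beats Noah, Lena, and Hassan → score 3.
Lena: loses to Noah, Elena, and Hassan → score 0.
Hassan: beats Noah and Lena; loses to Elena → score 2.
Elena has the best pairwise record.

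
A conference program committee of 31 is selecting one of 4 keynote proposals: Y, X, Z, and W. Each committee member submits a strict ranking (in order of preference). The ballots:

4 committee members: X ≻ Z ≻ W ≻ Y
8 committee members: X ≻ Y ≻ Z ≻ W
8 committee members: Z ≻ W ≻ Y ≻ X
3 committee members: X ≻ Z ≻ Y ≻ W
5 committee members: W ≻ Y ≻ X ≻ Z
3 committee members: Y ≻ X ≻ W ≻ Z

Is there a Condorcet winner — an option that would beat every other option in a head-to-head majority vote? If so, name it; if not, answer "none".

Checking pairwise contests:
W beats Y 17–14.
Y beats X 16–15.
Y beats Z 16–15.
X beats W 18–13.
Every option loses at least one head-to-head, so there is no Condorcet winner.

none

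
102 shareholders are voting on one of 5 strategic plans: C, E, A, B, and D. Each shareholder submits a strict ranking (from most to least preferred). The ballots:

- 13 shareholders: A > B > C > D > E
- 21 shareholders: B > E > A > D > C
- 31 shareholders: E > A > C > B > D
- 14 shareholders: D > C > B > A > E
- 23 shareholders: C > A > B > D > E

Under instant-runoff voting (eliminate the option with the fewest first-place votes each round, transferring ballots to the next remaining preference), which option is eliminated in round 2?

D

Round 1: C 23, E 31, A 13, B 21, D 14. Eliminate A.
Round 2: C 23, E 31, B 34, D 14. Eliminate D.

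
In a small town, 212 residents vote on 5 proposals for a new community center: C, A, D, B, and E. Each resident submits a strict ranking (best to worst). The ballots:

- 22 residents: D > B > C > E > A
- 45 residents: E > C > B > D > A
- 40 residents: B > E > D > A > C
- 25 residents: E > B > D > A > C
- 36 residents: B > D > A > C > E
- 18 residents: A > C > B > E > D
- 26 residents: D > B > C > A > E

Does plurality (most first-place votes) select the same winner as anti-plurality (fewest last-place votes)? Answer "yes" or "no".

yes

Plurality — first-place votes: C 0, A 18, D 48, B 76, E 70. Winner: B.
Anti-plurality — last-place votes: C 65, A 67, D 18, B 0, E 62. Winner: B.
The two methods agree.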